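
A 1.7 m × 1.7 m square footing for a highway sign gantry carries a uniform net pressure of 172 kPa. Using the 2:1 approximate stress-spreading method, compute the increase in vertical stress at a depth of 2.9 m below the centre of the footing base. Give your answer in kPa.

Δσ_z ≈ 23.5 kPa

By the 2:1 method the load spreads at 1 horizontal : 2 vertical, so at depth z the loaded area has grown by z in each plan dimension:
Δσ = qBL/((B+z)(L+z)) = 172×1.7×1.7/((1.7+2.9)(1.7+2.9)) = 23.491 kPa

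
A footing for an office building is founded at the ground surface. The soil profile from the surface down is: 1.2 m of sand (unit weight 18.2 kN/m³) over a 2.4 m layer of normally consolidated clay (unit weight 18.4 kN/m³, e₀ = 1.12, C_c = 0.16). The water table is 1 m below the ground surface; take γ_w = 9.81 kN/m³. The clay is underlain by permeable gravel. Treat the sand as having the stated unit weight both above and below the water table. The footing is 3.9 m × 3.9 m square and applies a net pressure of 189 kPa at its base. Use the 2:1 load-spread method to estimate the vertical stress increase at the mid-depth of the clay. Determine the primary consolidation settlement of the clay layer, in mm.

S_c ≈ 96.3 mm

Mid-depth of clay below the ground surface: z = 1.2 + 2.4/2 = 2.4 m.
Total vertical stress at mid-clay: σ_v = 18.2×1.2 + 18.4×1.2 = 43.92 kPa.
Pore pressure: u = 9.81×(2.4 − 1) = 13.734 kPa.
Initial effective stress: σ'_0 = σ_v − u = 43.92 − 13.734 = 30.186 kPa.
Stress increase at mid-clay by the 2:1 spreading method:
Δσ = qBL/((B+z)(L+z)) = 189×3.9×3.9/((3.9+2.4)(3.9+2.4)) = 72.429 kPa
Final effective stress: σ'_f = σ'_0 + Δσ = 30.186 + 72.429 = 102.62 kPa.
Normally consolidated clay, so the full stress increment lies on the virgin compression line:
S_c = C_c·H/(1+e₀)·log₁₀(σ'_f/σ'_0) = 0.16×2.4/(1+1.12)×log₁₀(102.62/30.186)
    = 0.18113 × 0.53143 = 0.09626 m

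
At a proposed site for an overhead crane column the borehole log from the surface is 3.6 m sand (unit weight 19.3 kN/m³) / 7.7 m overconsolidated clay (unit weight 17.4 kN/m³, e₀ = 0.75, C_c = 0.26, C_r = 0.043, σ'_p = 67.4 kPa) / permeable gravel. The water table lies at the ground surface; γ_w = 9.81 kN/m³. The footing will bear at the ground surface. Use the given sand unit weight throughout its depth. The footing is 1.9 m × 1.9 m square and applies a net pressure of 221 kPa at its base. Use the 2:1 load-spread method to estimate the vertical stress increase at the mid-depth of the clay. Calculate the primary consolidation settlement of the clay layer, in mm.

Mid-depth of clay below the ground surface: z = 3.6 + 7.7/2 = 7.45 m.
Total vertical stress at mid-clay: σ_v = 19.3×3.6 + 17.4×3.85 = 136.47 kPa.
Pore pressure: u = 9.81×(7.45 − 0) = 73.085 kPa.
Initial effective stress: σ'_0 = σ_v − u = 136.47 − 73.085 = 63.385 kPa.
Stress increase at mid-clay by the 2:1 spreading method:
Δσ = qBL/((B+z)(L+z)) = 221×1.9×1.9/((1.9+7.45)(1.9+7.45)) = 9.1259 kPa
Final effective stress: σ'_f = 63.385 + 9.1259 = 72.511 kPa.
σ'_f = 72.511 > σ'_p = 67.4 kPa, so the stress path crosses the preconsolidation pressure — recompression up to σ'_p, then virgin compression beyond:
S_c = H/(1+e₀)·[C_r·log₁₀(σ'_p/σ'_0) + C_c·log₁₀(σ'_f/σ'_p)]
    = 7.7/1.75 × [0.043×log₁₀(67.4/63.385) + 0.26×log₁₀(72.511/67.4)]
    = 4.4 × [0.001147 + 0.0082534] = 0.04136 m

S_c ≈ 41.4 mm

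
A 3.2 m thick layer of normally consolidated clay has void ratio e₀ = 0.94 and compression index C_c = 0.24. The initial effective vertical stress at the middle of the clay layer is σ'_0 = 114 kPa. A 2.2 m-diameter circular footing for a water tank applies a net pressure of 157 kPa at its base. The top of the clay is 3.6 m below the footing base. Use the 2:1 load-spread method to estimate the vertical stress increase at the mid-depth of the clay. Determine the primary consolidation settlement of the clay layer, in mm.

S_c ≈ 19.8 mm

Mid-depth of clay below the footing base: z = 3.6 + 3.2/2 = 5.2 m.
Stress increase at mid-clay by the 2:1 spreading method:
Δσ ≈ qD²/(D+z)² = 157×2.2²/(2.2+5.2)² = 13.877 kPa
Final effective stress: σ'_f = σ'_0 + Δσ = 114 + 13.877 = 127.88 kPa.
Normally consolidated clay, so the full stress increment lies on the virgin compression line:
S_c = C_c·H/(1+e₀)·log₁₀(σ'_f/σ'_0) = 0.24×3.2/(1+0.94)×log₁₀(127.88/114)
    = 0.39588 × 0.049898 = 0.01975 m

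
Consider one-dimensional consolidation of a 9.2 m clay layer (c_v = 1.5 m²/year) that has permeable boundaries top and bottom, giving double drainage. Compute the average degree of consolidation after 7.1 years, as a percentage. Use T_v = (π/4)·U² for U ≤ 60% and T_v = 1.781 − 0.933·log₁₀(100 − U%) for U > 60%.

U ≈ 76.6 %

Drainage path length: H_d = H/2 = 4.6 m (double drainage).
T_v = c_v·t/H_d² = 1.5×7.1/4.6² = 0.50331.
T_v = 0.50331 corresponds to the U > 60% branch:
U = 1 − 10^((1.781 − T_v)/0.933)/100 = 0.7659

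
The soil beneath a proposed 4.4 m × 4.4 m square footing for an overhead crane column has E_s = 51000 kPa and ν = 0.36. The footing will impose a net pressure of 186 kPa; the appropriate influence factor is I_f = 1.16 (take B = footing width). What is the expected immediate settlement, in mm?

S_e ≈ 16.2 mm

Immediate (elastic) settlement: S_e = q·B·(1−ν²)/E_s · I_f.
S_e = 186 × 4.4 × (1 − 0.36²) / 51000 × 1.16
    = 186 × 4.4 × 0.8704 / 51000 × 1.16
    = 0.0162 m = 16.2 mm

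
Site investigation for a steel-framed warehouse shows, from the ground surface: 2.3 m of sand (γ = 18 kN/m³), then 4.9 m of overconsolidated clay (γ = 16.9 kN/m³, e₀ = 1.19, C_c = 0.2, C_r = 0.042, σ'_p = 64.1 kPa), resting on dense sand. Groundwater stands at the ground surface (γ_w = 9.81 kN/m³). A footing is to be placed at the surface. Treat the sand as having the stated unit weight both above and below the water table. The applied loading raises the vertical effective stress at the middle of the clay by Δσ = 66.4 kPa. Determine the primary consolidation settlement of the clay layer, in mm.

S_c ≈ 115 mm

Mid-depth of clay below the ground surface: z = 2.3 + 4.9/2 = 4.75 m.
Total vertical stress at mid-clay: σ_v = 18×2.3 + 16.9×2.45 = 82.805 kPa.
Pore pressure: u = 9.81×(4.75 − 0) = 46.598 kPa.
Initial effective stress: σ'_0 = σ_v − u = 82.805 − 46.598 = 36.207 kPa.
Final effective stress: σ'_f = 36.207 + 66.4 = 102.61 kPa.
σ'_f = 102.61 > σ'_p = 64.1 kPa, so the stress path crosses the preconsolidation pressure — recompression up to σ'_p, then virgin compression beyond:
S_c = H/(1+e₀)·[C_r·log₁₀(σ'_p/σ'_0) + C_c·log₁₀(σ'_f/σ'_p)]
    = 4.9/2.19 × [0.042×log₁₀(64.1/36.207) + 0.2×log₁₀(102.61/64.1)]
    = 2.2374 × [0.010419 + 0.040866] = 0.1147 m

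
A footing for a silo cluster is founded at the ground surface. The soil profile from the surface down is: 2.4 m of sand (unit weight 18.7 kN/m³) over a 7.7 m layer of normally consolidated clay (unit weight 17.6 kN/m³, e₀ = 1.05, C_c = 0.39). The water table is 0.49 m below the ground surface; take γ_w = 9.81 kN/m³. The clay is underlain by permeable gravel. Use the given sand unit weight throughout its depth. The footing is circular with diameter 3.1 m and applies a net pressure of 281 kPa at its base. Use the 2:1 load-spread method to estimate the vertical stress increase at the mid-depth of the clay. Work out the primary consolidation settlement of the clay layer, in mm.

S_c ≈ 279 mm

Mid-depth of clay below the ground surface: z = 2.4 + 7.7/2 = 6.25 m.
Total vertical stress at mid-clay: σ_v = 18.7×2.4 + 17.6×3.85 = 112.64 kPa.
Pore pressure: u = 9.81×(6.25 − 0.49) = 56.506 kPa.
Initial effective stress: σ'_0 = σ_v − u = 112.64 − 56.506 = 56.134 kPa.
Stress increase at mid-clay by the 2:1 spreading method:
Δσ ≈ qD²/(D+z)² = 281×3.1²/(3.1+6.25)² = 30.889 kPa
Final effective stress: σ'_f = σ'_0 + Δσ = 56.134 + 30.889 = 87.023 kPa.
Normally consolidated clay, so the full stress increment lies on the virgin compression line:
S_c = C_c·H/(1+e₀)·log₁₀(σ'_f/σ'_0) = 0.39×7.7/(1+1.05)×log₁₀(87.023/56.134)
    = 1.4649 × 0.19041 = 0.2789 m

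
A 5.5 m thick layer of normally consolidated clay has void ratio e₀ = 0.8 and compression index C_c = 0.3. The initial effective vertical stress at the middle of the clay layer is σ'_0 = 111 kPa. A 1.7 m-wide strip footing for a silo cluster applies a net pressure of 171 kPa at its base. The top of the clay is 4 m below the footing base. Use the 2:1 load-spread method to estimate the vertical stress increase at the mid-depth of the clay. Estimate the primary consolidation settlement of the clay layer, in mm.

Mid-depth of clay below the footing base: z = 4 + 5.5/2 = 6.75 m.
Stress increase at mid-clay by the 2:1 spreading method:
Δσ = qB/(B+z) = 171×1.7/(1.7+6.75) = 34.402 kPa
Final effective stress: σ'_f = σ'_0 + Δσ = 111 + 34.402 = 145.4 kPa.
Normally consolidated clay, so the full stress increment lies on the virgin compression line:
S_c = C_c·H/(1+e₀)·log₁₀(σ'_f/σ'_0) = 0.3×5.5/(1+0.8)×log₁₀(145.4/111)
    = 0.91667 × 0.11724 = 0.1075 m

S_c ≈ 107 mm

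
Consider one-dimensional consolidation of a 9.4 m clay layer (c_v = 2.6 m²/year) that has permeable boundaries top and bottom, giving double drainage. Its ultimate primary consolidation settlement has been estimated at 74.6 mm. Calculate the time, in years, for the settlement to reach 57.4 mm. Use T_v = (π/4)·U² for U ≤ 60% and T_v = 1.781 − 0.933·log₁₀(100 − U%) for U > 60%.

t ≈ 4.33 years

Drainage path length: H_d = H/2 = 4.7 m (double drainage).
U = S(t)/S_ult = 57.4/74.6 = 0.7694.
U > 60%: T_v = 1.781 − 0.933·log₁₀(100 − 76.944) = 0.50952.
t = T_v·H_d²/c_v = 0.50952×4.7²/2.6 = 4.329 years.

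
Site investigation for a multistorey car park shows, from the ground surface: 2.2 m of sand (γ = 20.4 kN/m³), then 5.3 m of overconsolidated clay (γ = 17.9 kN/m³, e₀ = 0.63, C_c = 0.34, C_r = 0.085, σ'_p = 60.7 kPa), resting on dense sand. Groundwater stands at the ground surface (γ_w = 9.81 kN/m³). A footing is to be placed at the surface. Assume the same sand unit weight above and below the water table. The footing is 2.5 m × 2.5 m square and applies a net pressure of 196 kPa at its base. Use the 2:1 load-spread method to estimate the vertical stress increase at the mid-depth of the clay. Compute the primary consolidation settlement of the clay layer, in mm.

Mid-depth of clay below the ground surface: z = 2.2 + 5.3/2 = 4.85 m.
Total vertical stress at mid-clay: σ_v = 20.4×2.2 + 17.9×2.65 = 92.315 kPa.
Pore pressure: u = 9.81×(4.85 − 0) = 47.578 kPa.
Initial effective stress: σ'_0 = σ_v − u = 92.315 − 47.578 = 44.737 kPa.
Stress increase at mid-clay by the 2:1 spreading method:
Δσ = qBL/((B+z)(L+z)) = 196×2.5×2.5/((2.5+4.85)(2.5+4.85)) = 22.676 kPa
Final effective stress: σ'_f = 44.737 + 22.676 = 67.413 kPa.
σ'_f = 67.413 > σ'_p = 60.7 kPa, so the stress path crosses the preconsolidation pressure — recompression up to σ'_p, then virgin compression beyond:
S_c = H/(1+e₀)·[C_r·log₁₀(σ'_p/σ'_0) + C_c·log₁₀(σ'_f/σ'_p)]
    = 5.3/1.63 × [0.085×log₁₀(60.7/44.737) + 0.34×log₁₀(67.413/60.7)]
    = 3.2515 × [0.011264 + 0.015489] = 0.08699 m

S_c ≈ 87 mm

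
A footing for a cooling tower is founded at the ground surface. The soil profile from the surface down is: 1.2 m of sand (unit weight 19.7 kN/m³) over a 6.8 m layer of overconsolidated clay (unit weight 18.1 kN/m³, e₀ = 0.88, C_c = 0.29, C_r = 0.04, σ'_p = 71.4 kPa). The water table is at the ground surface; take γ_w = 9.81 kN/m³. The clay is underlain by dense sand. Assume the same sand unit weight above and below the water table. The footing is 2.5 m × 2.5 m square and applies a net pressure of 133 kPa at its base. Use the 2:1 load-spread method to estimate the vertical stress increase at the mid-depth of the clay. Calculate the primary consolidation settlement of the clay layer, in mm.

Mid-depth of clay below the ground surface: z = 1.2 + 6.8/2 = 4.6 m.
Total vertical stress at mid-clay: σ_v = 19.7×1.2 + 18.1×3.4 = 85.18 kPa.
Pore pressure: u = 9.81×(4.6 − 0) = 45.126 kPa.
Initial effective stress: σ'_0 = σ_v − u = 85.18 − 45.126 = 40.054 kPa.
Stress increase at mid-clay by the 2:1 spreading method:
Δσ = qBL/((B+z)(L+z)) = 133×2.5×2.5/((2.5+4.6)(2.5+4.6)) = 16.49 kPa
Final effective stress: σ'_f = 40.054 + 16.49 = 56.544 kPa.
σ'_f = 56.544 ≤ σ'_p = 71.4 kPa, so the clay remains overconsolidated and only the recompression index applies:
S_c = C_r·H/(1+e₀)·log₁₀(σ'_f/σ'_0) = 0.04×6.8/1.88×log₁₀(56.544/40.054)
    = 0.14468 × 0.14974 = 0.02166 m

S_c ≈ 21.7 mm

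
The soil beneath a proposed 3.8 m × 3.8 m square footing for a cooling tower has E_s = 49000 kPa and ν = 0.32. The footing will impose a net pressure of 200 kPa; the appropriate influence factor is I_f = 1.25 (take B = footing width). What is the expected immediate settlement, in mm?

S_e ≈ 17.4 mm

Immediate (elastic) settlement: S_e = q·B·(1−ν²)/E_s · I_f.
S_e = 200 × 3.8 × (1 − 0.32²) / 49000 × 1.25
    = 200 × 3.8 × 0.8976 / 49000 × 1.25
    = 0.0174 m = 17.4 mm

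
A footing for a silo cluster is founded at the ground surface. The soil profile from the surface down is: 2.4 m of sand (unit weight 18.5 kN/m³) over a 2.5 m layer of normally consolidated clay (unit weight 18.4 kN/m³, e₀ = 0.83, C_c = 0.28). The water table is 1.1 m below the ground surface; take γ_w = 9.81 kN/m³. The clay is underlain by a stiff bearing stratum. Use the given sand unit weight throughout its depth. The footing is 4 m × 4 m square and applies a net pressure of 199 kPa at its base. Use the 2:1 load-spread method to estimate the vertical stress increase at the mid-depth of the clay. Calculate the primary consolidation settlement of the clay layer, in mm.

S_c ≈ 137 mm

Mid-depth of clay below the ground surface: z = 2.4 + 2.5/2 = 3.65 m.
Total vertical stress at mid-clay: σ_v = 18.5×2.4 + 18.4×1.25 = 67.4 kPa.
Pore pressure: u = 9.81×(3.65 − 1.1) = 25.015 kPa.
Initial effective stress: σ'_0 = σ_v − u = 67.4 − 25.015 = 42.385 kPa.
Stress increase at mid-clay by the 2:1 spreading method:
Δσ = qBL/((B+z)(L+z)) = 199×4×4/((4+3.65)(4+3.65)) = 54.406 kPa
Final effective stress: σ'_f = σ'_0 + Δσ = 42.385 + 54.406 = 96.791 kPa.
Normally consolidated clay, so the full stress increment lies on the virgin compression line:
S_c = C_c·H/(1+e₀)·log₁₀(σ'_f/σ'_0) = 0.28×2.5/(1+0.83)×log₁₀(96.791/42.385)
    = 0.38251 × 0.35862 = 0.1372 m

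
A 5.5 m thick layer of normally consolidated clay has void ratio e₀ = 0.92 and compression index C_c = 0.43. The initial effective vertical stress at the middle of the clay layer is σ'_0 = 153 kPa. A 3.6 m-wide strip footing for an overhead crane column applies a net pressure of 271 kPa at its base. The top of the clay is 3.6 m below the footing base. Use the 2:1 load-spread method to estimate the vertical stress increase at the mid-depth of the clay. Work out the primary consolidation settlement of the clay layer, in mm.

Mid-depth of clay below the footing base: z = 3.6 + 5.5/2 = 6.35 m.
Stress increase at mid-clay by the 2:1 spreading method:
Δσ = qB/(B+z) = 271×3.6/(3.6+6.35) = 98.05 kPa
Final effective stress: σ'_f = σ'_0 + Δσ = 153 + 98.05 = 251.05 kPa.
Normally consolidated clay, so the full stress increment lies on the virgin compression line:
S_c = C_c·H/(1+e₀)·log₁₀(σ'_f/σ'_0) = 0.43×5.5/(1+0.92)×log₁₀(251.05/153)
    = 1.2318 × 0.21507 = 0.2649 m

S_c ≈ 265 mm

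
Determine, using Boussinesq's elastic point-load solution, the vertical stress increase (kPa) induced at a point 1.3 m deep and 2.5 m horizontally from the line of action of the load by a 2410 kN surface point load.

Boussinesq vertical stress below a point load on an elastic half-space:
Δσ_z = 3P/(2πz²) · [1 + (r/z)²]^(−5/2)
r/z = 2.5/1.3 = 1.9231; [1+(r/z)²]^(−5/2) = 0.020901.
Δσ_z = 3×2410/(2π×1.3²) × 0.020901 = 680.88 × 0.020901 = 14.23 kPa

Δσ_z ≈ 14.2 kPa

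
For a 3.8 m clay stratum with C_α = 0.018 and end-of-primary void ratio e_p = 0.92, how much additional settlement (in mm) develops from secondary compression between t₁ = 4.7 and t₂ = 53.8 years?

S_s ≈ 37.7 mm

Secondary compression: S_s = C_α·H/(1+e_p)·log₁₀(t₂/t₁)
S_s = 0.018×3.8/(1+0.92)×log₁₀(53.8/4.7)
    = 0.03562 × 1.059 = 0.03772 m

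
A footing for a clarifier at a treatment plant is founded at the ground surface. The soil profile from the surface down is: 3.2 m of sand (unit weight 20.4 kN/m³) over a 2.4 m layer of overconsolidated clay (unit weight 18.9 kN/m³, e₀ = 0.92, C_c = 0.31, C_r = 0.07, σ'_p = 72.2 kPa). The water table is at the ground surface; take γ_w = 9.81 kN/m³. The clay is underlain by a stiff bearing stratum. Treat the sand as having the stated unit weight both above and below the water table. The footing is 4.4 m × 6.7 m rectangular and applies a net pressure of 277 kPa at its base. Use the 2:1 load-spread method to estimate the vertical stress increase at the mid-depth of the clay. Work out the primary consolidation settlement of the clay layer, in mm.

S_c ≈ 115 mm

Mid-depth of clay below the ground surface: z = 3.2 + 2.4/2 = 4.4 m.
Total vertical stress at mid-clay: σ_v = 20.4×3.2 + 18.9×1.2 = 87.96 kPa.
Pore pressure: u = 9.81×(4.4 − 0) = 43.164 kPa.
Initial effective stress: σ'_0 = σ_v − u = 87.96 − 43.164 = 44.796 kPa.
Stress increase at mid-clay by the 2:1 spreading method:
Δσ = qBL/((B+z)(L+z)) = 277×4.4×6.7/((4.4+4.4)(6.7+4.4)) = 83.599 kPa
Final effective stress: σ'_f = 44.796 + 83.599 = 128.4 kPa.
σ'_f = 128.4 > σ'_p = 72.2 kPa, so the stress path crosses the preconsolidation pressure — recompression up to σ'_p, then virgin compression beyond:
S_c = H/(1+e₀)·[C_r·log₁₀(σ'_p/σ'_0) + C_c·log₁₀(σ'_f/σ'_p)]
    = 2.4/1.92 × [0.07×log₁₀(72.2/44.796) + 0.31×log₁₀(128.4/72.2)]
    = 1.25 × [0.014511 + 0.077509] = 0.115 m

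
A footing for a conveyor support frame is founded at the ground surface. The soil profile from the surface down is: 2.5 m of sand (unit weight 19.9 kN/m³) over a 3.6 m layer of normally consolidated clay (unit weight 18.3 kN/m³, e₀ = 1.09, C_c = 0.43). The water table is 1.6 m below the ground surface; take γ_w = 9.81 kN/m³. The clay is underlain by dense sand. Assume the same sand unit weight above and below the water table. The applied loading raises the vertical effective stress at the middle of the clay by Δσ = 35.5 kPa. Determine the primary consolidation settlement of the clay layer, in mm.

Mid-depth of clay below the ground surface: z = 2.5 + 3.6/2 = 4.3 m.
Total vertical stress at mid-clay: σ_v = 19.9×2.5 + 18.3×1.8 = 82.69 kPa.
Pore pressure: u = 9.81×(4.3 − 1.6) = 26.487 kPa.
Initial effective stress: σ'_0 = σ_v − u = 82.69 − 26.487 = 56.203 kPa.
Final effective stress: σ'_f = σ'_0 + Δσ = 56.203 + 35.5 = 91.703 kPa.
Normally consolidated clay, so the full stress increment lies on the virgin compression line:
S_c = C_c·H/(1+e₀)·log₁₀(σ'_f/σ'_0) = 0.43×3.6/(1+1.09)×log₁₀(91.703/56.203)
    = 0.74067 × 0.21262 = 0.1575 m

S_c ≈ 157 mm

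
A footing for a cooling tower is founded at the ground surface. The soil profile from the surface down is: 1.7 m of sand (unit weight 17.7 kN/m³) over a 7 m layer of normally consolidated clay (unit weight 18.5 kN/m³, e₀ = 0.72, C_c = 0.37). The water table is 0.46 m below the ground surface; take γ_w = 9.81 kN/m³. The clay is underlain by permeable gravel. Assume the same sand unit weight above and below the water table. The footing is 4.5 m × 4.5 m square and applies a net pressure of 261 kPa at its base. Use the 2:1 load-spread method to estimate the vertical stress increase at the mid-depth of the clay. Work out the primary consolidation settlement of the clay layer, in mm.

Mid-depth of clay below the ground surface: z = 1.7 + 7/2 = 5.2 m.
Total vertical stress at mid-clay: σ_v = 17.7×1.7 + 18.5×3.5 = 94.84 kPa.
Pore pressure: u = 9.81×(5.2 − 0.46) = 46.499 kPa.
Initial effective stress: σ'_0 = σ_v − u = 94.84 − 46.499 = 48.341 kPa.
Stress increase at mid-clay by the 2:1 spreading method:
Δσ = qBL/((B+z)(L+z)) = 261×4.5×4.5/((4.5+5.2)(4.5+5.2)) = 56.172 kPa
Final effective stress: σ'_f = σ'_0 + Δσ = 48.341 + 56.172 = 104.51 kPa.
Normally consolidated clay, so the full stress increment lies on the virgin compression line:
S_c = C_c·H/(1+e₀)·log₁₀(σ'_f/σ'_0) = 0.37×7/(1+0.72)×log₁₀(104.51/48.341)
    = 1.5058 × 0.33484 = 0.5042 m

S_c ≈ 504 mm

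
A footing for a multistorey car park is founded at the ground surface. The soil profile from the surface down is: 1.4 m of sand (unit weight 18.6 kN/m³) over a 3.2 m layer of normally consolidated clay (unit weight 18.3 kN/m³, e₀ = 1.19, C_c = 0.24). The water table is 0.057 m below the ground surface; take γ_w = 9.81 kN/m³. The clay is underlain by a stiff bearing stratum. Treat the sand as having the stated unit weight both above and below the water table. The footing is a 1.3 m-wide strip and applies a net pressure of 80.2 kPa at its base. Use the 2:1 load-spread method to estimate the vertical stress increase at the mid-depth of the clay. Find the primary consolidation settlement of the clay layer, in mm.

Mid-depth of clay below the ground surface: z = 1.4 + 3.2/2 = 3 m.
Total vertical stress at mid-clay: σ_v = 18.6×1.4 + 18.3×1.6 = 55.32 kPa.
Pore pressure: u = 9.81×(3 − 0.057) = 28.871 kPa.
Initial effective stress: σ'_0 = σ_v − u = 55.32 − 28.871 = 26.449 kPa.
Stress increase at mid-clay by the 2:1 spreading method:
Δσ = qB/(B+z) = 80.2×1.3/(1.3+3) = 24.247 kPa
Final effective stress: σ'_f = σ'_0 + Δσ = 26.449 + 24.247 = 50.696 kPa.
Normally consolidated clay, so the full stress increment lies on the virgin compression line:
S_c = C_c·H/(1+e₀)·log₁₀(σ'_f/σ'_0) = 0.24×3.2/(1+1.19)×log₁₀(50.696/26.449)
    = 0.35068 × 0.28256 = 0.09909 m

S_c ≈ 99.1 mm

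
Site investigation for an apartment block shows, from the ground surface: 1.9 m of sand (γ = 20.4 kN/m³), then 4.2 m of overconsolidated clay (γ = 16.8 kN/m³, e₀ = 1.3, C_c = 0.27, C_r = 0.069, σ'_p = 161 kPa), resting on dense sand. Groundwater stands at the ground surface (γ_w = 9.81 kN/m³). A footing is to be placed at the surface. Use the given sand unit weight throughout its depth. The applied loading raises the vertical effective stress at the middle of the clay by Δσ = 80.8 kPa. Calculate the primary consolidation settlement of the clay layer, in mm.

S_c ≈ 65.7 mm

Mid-depth of clay below the ground surface: z = 1.9 + 4.2/2 = 4 m.
Total vertical stress at mid-clay: σ_v = 20.4×1.9 + 16.8×2.1 = 74.04 kPa.
Pore pressure: u = 9.81×(4 − 0) = 39.24 kPa.
Initial effective stress: σ'_0 = σ_v − u = 74.04 − 39.24 = 34.8 kPa.
Final effective stress: σ'_f = 34.8 + 80.8 = 115.6 kPa.
σ'_f = 115.6 ≤ σ'_p = 161 kPa, so the clay remains overconsolidated and only the recompression index applies:
S_c = C_r·H/(1+e₀)·log₁₀(σ'_f/σ'_0) = 0.069×4.2/2.3×log₁₀(115.6/34.8)
    = 0.126 × 0.52138 = 0.06569 m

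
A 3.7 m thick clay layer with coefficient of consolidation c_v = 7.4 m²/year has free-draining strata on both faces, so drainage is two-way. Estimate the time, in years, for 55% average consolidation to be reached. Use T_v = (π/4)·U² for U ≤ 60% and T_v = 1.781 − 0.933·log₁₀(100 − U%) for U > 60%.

t ≈ 0.11 years

Drainage path length: H_d = H/2 = 1.85 m (double drainage).
U ≤ 60%: T_v = (π/4)·U² = (π/4)×0.55² = 0.23758.
t = T_v·H_d²/c_v = 0.23758×1.85²/7.4 = 0.1099 years.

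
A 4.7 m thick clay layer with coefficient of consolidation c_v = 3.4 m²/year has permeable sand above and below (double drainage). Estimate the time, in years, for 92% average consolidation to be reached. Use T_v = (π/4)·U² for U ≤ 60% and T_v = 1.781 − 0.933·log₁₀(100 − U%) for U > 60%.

t ≈ 1.52 years

Drainage path length: H_d = H/2 = 2.35 m (double drainage).
U > 60%: T_v = 1.781 − 0.933·log₁₀(100 − 92) = 0.93842.
t = T_v·H_d²/c_v = 0.93842×2.35²/3.4 = 1.524 years.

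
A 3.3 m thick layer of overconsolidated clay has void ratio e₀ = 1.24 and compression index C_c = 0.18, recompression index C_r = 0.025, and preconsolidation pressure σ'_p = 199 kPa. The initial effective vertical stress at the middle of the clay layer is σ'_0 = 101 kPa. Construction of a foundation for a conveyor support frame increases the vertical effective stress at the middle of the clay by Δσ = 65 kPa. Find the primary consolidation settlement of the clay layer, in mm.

Final effective stress: σ'_f = 101 + 65 = 166 kPa.
σ'_f = 166 ≤ σ'_p = 199 kPa, so the clay remains overconsolidated and only the recompression index applies:
S_c = C_r·H/(1+e₀)·log₁₀(σ'_f/σ'_0) = 0.025×3.3/2.24×log₁₀(166/101)
    = 0.03683 × 0.21579 = 0.007948 m

S_c ≈ 7.95 mm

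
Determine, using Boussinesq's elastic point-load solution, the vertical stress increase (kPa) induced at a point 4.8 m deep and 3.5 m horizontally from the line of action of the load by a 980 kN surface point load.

Boussinesq vertical stress below a point load on an elastic half-space:
Δσ_z = 3P/(2πz²) · [1 + (r/z)²]^(−5/2)
r/z = 3.5/4.8 = 0.72917; [1+(r/z)²]^(−5/2) = 0.34441.
Δσ_z = 3×980/(2π×4.8²) × 0.34441 = 20.309 × 0.34441 = 6.995 kPa

Δσ_z ≈ 6.99 kPa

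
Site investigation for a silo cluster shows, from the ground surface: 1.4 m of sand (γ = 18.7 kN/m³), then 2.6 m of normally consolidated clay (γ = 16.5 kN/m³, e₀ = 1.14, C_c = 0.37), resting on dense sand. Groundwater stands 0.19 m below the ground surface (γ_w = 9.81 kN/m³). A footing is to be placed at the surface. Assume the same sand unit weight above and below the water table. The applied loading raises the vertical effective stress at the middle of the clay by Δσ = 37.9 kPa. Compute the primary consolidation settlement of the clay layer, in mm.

S_c ≈ 190 mm

Mid-depth of clay below the ground surface: z = 1.4 + 2.6/2 = 2.7 m.
Total vertical stress at mid-clay: σ_v = 18.7×1.4 + 16.5×1.3 = 47.63 kPa.
Pore pressure: u = 9.81×(2.7 − 0.19) = 24.623 kPa.
Initial effective stress: σ'_0 = σ_v − u = 47.63 − 24.623 = 23.007 kPa.
Final effective stress: σ'_f = σ'_0 + Δσ = 23.007 + 37.9 = 60.907 kPa.
Normally consolidated clay, so the full stress increment lies on the virgin compression line:
S_c = C_c·H/(1+e₀)·log₁₀(σ'_f/σ'_0) = 0.37×2.6/(1+1.14)×log₁₀(60.907/23.007)
    = 0.44953 × 0.42281 = 0.1901 m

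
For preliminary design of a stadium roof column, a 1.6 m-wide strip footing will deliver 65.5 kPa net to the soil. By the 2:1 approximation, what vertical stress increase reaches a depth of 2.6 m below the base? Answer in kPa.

By the 2:1 method the load spreads at 1 horizontal : 2 vertical, so at depth z the loaded area has grown by z in each plan dimension:
Δσ = qB/(B+z) = 65.5×1.6/(1.6+2.6) = 24.952 kPa

Δσ_z ≈ 25 kPa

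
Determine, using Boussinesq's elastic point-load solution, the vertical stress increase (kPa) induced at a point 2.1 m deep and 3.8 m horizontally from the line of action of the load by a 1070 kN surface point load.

Boussinesq vertical stress below a point load on an elastic half-space:
Δσ_z = 3P/(2πz²) · [1 + (r/z)²]^(−5/2)
r/z = 3.8/2.1 = 1.8095; [1+(r/z)²]^(−5/2) = 0.026474.
Δσ_z = 3×1070/(2π×2.1²) × 0.026474 = 115.85 × 0.026474 = 3.067 kPa

Δσ_z ≈ 3.07 kPa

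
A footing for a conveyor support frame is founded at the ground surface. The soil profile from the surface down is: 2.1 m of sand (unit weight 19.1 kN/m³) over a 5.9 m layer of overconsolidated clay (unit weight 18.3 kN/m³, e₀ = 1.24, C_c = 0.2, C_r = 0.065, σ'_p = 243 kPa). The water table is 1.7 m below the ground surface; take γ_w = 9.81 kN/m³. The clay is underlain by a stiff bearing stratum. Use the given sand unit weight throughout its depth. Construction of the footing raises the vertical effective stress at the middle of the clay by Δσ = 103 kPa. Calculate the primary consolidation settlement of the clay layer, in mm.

Mid-depth of clay below the ground surface: z = 2.1 + 5.9/2 = 5.05 m.
Total vertical stress at mid-clay: σ_v = 19.1×2.1 + 18.3×2.95 = 94.095 kPa.
Pore pressure: u = 9.81×(5.05 − 1.7) = 32.864 kPa.
Initial effective stress: σ'_0 = σ_v − u = 94.095 − 32.864 = 61.231 kPa.
Final effective stress: σ'_f = 61.231 + 103 = 164.23 kPa.
σ'_f = 164.23 ≤ σ'_p = 243 kPa, so the clay remains overconsolidated and only the recompression index applies:
S_c = C_r·H/(1+e₀)·log₁₀(σ'_f/σ'_0) = 0.065×5.9/2.24×log₁₀(164.23/61.231)
    = 0.1712 × 0.42848 = 0.07336 m

S_c ≈ 73.4 mm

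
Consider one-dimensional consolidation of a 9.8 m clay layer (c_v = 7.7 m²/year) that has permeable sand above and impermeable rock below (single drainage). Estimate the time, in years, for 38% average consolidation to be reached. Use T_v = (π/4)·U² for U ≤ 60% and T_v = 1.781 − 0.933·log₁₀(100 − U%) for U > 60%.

t ≈ 1.41 years

Drainage path length: H_d = H = 9.8 m (single drainage).
U ≤ 60%: T_v = (π/4)·U² = (π/4)×0.38² = 0.11341.
t = T_v·H_d²/c_v = 0.11341×9.8²/7.7 = 1.415 years.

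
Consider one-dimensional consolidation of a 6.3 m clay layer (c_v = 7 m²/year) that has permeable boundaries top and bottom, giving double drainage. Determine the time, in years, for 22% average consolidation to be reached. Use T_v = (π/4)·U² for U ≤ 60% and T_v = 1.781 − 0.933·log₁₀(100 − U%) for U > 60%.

Drainage path length: H_d = H/2 = 3.15 m (double drainage).
U ≤ 60%: T_v = (π/4)·U² = (π/4)×0.22² = 0.038013.
t = T_v·H_d²/c_v = 0.038013×3.15²/7 = 0.05388 years.

t ≈ 0.0539 years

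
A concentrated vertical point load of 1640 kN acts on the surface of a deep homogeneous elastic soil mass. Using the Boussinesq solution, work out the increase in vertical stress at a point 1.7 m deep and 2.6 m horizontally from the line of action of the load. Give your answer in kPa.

Δσ_z ≈ 13.3 kPa

Boussinesq vertical stress below a point load on an elastic half-space:
Δσ_z = 3P/(2πz²) · [1 + (r/z)²]^(−5/2)
r/z = 2.6/1.7 = 1.5294; [1+(r/z)²]^(−5/2) = 0.049082.
Δσ_z = 3×1640/(2π×1.7²) × 0.049082 = 270.95 × 0.049082 = 13.3 kPa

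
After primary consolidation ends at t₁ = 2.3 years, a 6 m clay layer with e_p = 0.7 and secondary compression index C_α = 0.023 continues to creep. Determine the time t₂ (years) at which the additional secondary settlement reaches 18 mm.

t₂ ≈ 3.83 years

S_s = C_α·H/(1+e_p)·log₁₀(t₂/t₁) ⇒ log₁₀(t₂/t₁) = S_s·(1+e_p)/(C_α·H).
log₁₀(t₂/t₁) = 0.018 × (1+0.7) / (0.023×6) = 0.2217
t₂ = t₁ × 10^0.2217 = 2.3 × 1.666 = 3.832 years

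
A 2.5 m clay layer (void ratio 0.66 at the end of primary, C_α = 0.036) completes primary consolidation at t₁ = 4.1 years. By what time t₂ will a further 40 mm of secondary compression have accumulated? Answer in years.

S_s = C_α·H/(1+e_p)·log₁₀(t₂/t₁) ⇒ log₁₀(t₂/t₁) = S_s·(1+e_p)/(C_α·H).
log₁₀(t₂/t₁) = 0.04 × (1+0.66) / (0.036×2.5) = 0.7378
t₂ = t₁ × 10^0.7378 = 4.1 × 5.467 = 22.42 years

t₂ ≈ 22.4 years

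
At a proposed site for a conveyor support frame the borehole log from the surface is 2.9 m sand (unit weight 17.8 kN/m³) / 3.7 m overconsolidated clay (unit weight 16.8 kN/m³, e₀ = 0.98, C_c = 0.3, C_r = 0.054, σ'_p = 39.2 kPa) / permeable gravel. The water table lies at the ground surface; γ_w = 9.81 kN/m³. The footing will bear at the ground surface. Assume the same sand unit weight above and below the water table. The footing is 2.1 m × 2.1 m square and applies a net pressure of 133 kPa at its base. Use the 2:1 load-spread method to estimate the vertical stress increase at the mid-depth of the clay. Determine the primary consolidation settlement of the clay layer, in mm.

S_c ≈ 56 mm

Mid-depth of clay below the ground surface: z = 2.9 + 3.7/2 = 4.75 m.
Total vertical stress at mid-clay: σ_v = 17.8×2.9 + 16.8×1.85 = 82.7 kPa.
Pore pressure: u = 9.81×(4.75 − 0) = 46.598 kPa.
Initial effective stress: σ'_0 = σ_v − u = 82.7 − 46.598 = 36.102 kPa.
Stress increase at mid-clay by the 2:1 spreading method:
Δσ = qBL/((B+z)(L+z)) = 133×2.1×2.1/((2.1+4.75)(2.1+4.75)) = 12.5 kPa
Final effective stress: σ'_f = 36.102 + 12.5 = 48.602 kPa.
σ'_f = 48.602 > σ'_p = 39.2 kPa, so the stress path crosses the preconsolidation pressure — recompression up to σ'_p, then virgin compression beyond:
S_c = H/(1+e₀)·[C_r·log₁₀(σ'_p/σ'_0) + C_c·log₁₀(σ'_f/σ'_p)]
    = 3.7/1.98 × [0.054×log₁₀(39.2/36.102) + 0.3×log₁₀(48.602/39.2)]
    = 1.8687 × [0.0019308 + 0.02801] = 0.05595 m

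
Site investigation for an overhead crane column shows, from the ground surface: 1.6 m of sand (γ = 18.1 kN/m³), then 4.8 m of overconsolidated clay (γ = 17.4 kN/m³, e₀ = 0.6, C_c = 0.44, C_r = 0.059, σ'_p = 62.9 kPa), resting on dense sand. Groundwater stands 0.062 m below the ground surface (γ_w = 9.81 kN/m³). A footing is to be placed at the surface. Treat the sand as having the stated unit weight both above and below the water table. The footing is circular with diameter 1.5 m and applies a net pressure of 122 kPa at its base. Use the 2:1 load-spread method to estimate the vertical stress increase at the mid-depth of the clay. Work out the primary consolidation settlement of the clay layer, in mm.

S_c ≈ 19.1 mm

Mid-depth of clay below the ground surface: z = 1.6 + 4.8/2 = 4 m.
Total vertical stress at mid-clay: σ_v = 18.1×1.6 + 17.4×2.4 = 70.72 kPa.
Pore pressure: u = 9.81×(4 − 0.062) = 38.632 kPa.
Initial effective stress: σ'_0 = σ_v − u = 70.72 − 38.632 = 32.088 kPa.
Stress increase at mid-clay by the 2:1 spreading method:
Δσ ≈ qD²/(D+z)² = 122×1.5²/(1.5+4)² = 9.0744 kPa
Final effective stress: σ'_f = 32.088 + 9.0744 = 41.162 kPa.
σ'_f = 41.162 ≤ σ'_p = 62.9 kPa, so the clay remains overconsolidated and only the recompression index applies:
S_c = C_r·H/(1+e₀)·log₁₀(σ'_f/σ'_0) = 0.059×4.8/1.6×log₁₀(41.162/32.088)
    = 0.177 × 0.10815 = 0.01914 m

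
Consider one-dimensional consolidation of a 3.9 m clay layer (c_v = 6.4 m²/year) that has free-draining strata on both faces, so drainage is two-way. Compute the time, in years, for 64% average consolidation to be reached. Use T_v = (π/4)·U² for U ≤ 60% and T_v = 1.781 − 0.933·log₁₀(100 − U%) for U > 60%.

Drainage path length: H_d = H/2 = 1.95 m (double drainage).
U > 60%: T_v = 1.781 − 0.933·log₁₀(100 − 64) = 0.32897.
t = T_v·H_d²/c_v = 0.32897×1.95²/6.4 = 0.1955 years.

t ≈ 0.195 years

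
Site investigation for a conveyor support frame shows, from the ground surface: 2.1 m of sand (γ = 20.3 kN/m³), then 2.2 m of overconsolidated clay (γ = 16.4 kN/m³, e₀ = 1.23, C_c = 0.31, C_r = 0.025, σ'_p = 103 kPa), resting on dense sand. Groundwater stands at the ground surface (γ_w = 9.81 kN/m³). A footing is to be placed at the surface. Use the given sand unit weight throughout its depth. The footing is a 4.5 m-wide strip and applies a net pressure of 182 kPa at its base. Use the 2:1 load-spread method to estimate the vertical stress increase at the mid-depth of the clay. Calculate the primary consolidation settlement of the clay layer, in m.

S_c ≈ 0.05 m

Mid-depth of clay below the ground surface: z = 2.1 + 2.2/2 = 3.2 m.
Total vertical stress at mid-clay: σ_v = 20.3×2.1 + 16.4×1.1 = 60.67 kPa.
Pore pressure: u = 9.81×(3.2 − 0) = 31.392 kPa.
Initial effective stress: σ'_0 = σ_v − u = 60.67 − 31.392 = 29.278 kPa.
Stress increase at mid-clay by the 2:1 spreading method:
Δσ = qB/(B+z) = 182×4.5/(4.5+3.2) = 106.36 kPa
Final effective stress: σ'_f = 29.278 + 106.36 = 135.64 kPa.
σ'_f = 135.64 > σ'_p = 103 kPa, so the stress path crosses the preconsolidation pressure — recompression up to σ'_p, then virgin compression beyond:
S_c = H/(1+e₀)·[C_r·log₁₀(σ'_p/σ'_0) + C_c·log₁₀(σ'_f/σ'_p)]
    = 2.2/2.23 × [0.025×log₁₀(103/29.278) + 0.31×log₁₀(135.64/103)]
    = 0.98655 × [0.013657 + 0.037061] = 0.05004 m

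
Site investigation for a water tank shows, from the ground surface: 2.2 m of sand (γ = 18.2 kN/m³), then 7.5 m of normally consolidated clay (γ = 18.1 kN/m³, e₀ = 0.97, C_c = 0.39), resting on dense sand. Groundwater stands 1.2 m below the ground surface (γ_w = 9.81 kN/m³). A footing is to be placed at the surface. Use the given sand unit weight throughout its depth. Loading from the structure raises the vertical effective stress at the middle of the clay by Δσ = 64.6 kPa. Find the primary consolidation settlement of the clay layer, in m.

S_c ≈ 0.464 m

Mid-depth of clay below the ground surface: z = 2.2 + 7.5/2 = 5.95 m.
Total vertical stress at mid-clay: σ_v = 18.2×2.2 + 18.1×3.75 = 107.91 kPa.
Pore pressure: u = 9.81×(5.95 − 1.2) = 46.598 kPa.
Initial effective stress: σ'_0 = σ_v − u = 107.91 − 46.598 = 61.312 kPa.
Final effective stress: σ'_f = σ'_0 + Δσ = 61.312 + 64.6 = 125.91 kPa.
Normally consolidated clay, so the full stress increment lies on the virgin compression line:
S_c = C_c·H/(1+e₀)·log₁₀(σ'_f/σ'_0) = 0.39×7.5/(1+0.97)×log₁₀(125.91/61.312)
    = 1.4848 × 0.31251 = 0.464 m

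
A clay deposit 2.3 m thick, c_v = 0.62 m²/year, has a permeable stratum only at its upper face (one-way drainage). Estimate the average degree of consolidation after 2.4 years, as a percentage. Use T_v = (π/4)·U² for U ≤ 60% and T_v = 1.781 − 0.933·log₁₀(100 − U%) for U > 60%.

Drainage path length: H_d = H = 2.3 m (single drainage).
T_v = c_v·t/H_d² = 0.62×2.4/2.3² = 0.28129.
T_v = 0.28129 corresponds to the U ≤ 60% branch:
U = √(4T_v/π) = 0.5985

U ≈ 59.8 %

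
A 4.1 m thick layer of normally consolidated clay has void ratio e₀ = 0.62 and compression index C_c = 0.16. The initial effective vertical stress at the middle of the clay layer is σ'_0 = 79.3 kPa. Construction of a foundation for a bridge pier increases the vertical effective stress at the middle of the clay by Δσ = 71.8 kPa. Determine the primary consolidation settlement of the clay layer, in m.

Final effective stress: σ'_f = σ'_0 + Δσ = 79.3 + 71.8 = 151.1 kPa.
Normally consolidated clay, so the full stress increment lies on the virgin compression line:
S_c = C_c·H/(1+e₀)·log₁₀(σ'_f/σ'_0) = 0.16×4.1/(1+0.62)×log₁₀(151.1/79.3)
    = 0.40494 × 0.27999 = 0.1134 m

S_c ≈ 0.113 m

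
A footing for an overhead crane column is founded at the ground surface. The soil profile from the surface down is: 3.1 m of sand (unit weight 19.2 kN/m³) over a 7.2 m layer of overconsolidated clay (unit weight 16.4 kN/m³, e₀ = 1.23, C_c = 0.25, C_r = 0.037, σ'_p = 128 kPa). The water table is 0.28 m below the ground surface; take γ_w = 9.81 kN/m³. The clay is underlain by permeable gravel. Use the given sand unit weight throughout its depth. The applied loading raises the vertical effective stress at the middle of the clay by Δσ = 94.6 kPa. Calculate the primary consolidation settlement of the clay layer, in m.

Mid-depth of clay below the ground surface: z = 3.1 + 7.2/2 = 6.7 m.
Total vertical stress at mid-clay: σ_v = 19.2×3.1 + 16.4×3.6 = 118.56 kPa.
Pore pressure: u = 9.81×(6.7 − 0.28) = 62.98 kPa.
Initial effective stress: σ'_0 = σ_v − u = 118.56 − 62.98 = 55.58 kPa.
Final effective stress: σ'_f = 55.58 + 94.6 = 150.18 kPa.
σ'_f = 150.18 > σ'_p = 128 kPa, so the stress path crosses the preconsolidation pressure — recompression up to σ'_p, then virgin compression beyond:
S_c = H/(1+e₀)·[C_r·log₁₀(σ'_p/σ'_0) + C_c·log₁₀(σ'_f/σ'_p)]
    = 7.2/2.23 × [0.037×log₁₀(128/55.58) + 0.25×log₁₀(150.18/128)]
    = 3.2287 × [0.013405 + 0.017351] = 0.0993 m

S_c ≈ 0.0993 m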